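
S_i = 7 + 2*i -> [7, 9, 11, 13, 15]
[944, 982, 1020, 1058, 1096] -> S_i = 944 + 38*i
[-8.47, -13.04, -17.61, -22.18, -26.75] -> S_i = -8.47 + -4.57*i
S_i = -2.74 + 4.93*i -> [-2.74, 2.19, 7.12, 12.05, 16.98]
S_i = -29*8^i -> [-29, -232, -1856, -14848, -118784]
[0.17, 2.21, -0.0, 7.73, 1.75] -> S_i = Random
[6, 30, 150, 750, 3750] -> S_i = 6*5^i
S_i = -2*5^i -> [-2, -10, -50, -250, -1250]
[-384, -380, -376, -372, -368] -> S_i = -384 + 4*i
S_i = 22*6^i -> [22, 132, 792, 4752, 28512]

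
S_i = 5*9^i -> [5, 45, 405, 3645, 32805]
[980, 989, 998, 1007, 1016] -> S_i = 980 + 9*i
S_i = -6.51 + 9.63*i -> [-6.51, 3.12, 12.75, 22.38, 32.01]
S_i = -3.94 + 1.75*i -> [-3.94, -2.19, -0.44, 1.31, 3.06]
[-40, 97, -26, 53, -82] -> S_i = Random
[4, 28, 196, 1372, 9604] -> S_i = 4*7^i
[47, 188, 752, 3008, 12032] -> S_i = 47*4^i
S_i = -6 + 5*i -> [-6, -1, 4, 9, 14]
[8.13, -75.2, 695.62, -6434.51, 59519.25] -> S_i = 8.13*(-9.25)^i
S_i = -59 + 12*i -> [-59, -47, -35, -23, -11]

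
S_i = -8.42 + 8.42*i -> [-8.42, 0.0, 8.42, 16.84, 25.26]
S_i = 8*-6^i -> [8, -48, 288, -1728, 10368]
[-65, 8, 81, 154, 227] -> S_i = -65 + 73*i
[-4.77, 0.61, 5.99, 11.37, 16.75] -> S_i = -4.77 + 5.38*i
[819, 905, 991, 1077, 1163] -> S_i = 819 + 86*i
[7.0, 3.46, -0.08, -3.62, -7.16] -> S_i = 7.00 + -3.54*i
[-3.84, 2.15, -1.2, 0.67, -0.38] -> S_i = -3.84*(-0.56)^i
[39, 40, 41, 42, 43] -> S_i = 39 + 1*i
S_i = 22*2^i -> [22, 44, 88, 176, 352]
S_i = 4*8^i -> [4, 32, 256, 2048, 16384]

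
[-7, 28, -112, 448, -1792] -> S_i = -7*-4^i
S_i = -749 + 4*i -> [-749, -745, -741, -737, -733]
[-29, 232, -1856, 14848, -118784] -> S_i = -29*-8^i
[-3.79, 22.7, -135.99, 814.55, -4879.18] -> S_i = -3.79*(-5.99)^i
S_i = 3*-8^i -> [3, -24, 192, -1536, 12288]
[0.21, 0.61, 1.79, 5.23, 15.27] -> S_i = 0.21*2.92^i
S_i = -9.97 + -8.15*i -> [-9.97, -18.12, -26.27, -34.42, -42.57]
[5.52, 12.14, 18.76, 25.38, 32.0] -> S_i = 5.52 + 6.62*i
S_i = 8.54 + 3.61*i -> [8.54, 12.15, 15.76, 19.37, 22.98]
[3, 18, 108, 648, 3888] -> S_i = 3*6^i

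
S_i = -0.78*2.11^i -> [-0.78, -1.65, -3.47, -7.33, -15.46]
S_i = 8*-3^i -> [8, -24, 72, -216, 648]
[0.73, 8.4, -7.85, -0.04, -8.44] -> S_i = Random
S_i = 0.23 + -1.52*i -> [0.23, -1.29, -2.81, -4.33, -5.85]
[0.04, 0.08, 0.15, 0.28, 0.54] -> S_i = 0.04*1.92^i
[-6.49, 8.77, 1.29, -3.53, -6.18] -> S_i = Random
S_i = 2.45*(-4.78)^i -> [2.45, -11.71, 55.98, -267.58, 1279.02]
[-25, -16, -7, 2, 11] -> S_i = -25 + 9*i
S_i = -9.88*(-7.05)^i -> [-9.88, 69.65, -491.06, 3461.98, -24406.94]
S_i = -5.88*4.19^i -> [-5.88, -24.64, -103.23, -432.53, -1812.31]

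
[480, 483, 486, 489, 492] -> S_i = 480 + 3*i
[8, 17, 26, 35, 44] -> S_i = 8 + 9*i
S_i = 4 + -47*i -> [4, -43, -90, -137, -184]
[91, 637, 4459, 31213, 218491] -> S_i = 91*7^i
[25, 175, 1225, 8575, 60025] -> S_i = 25*7^i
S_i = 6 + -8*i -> [6, -2, -10, -18, -26]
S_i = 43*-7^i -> [43, -301, 2107, -14749, 103243]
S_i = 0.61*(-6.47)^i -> [0.61, -3.95, 25.54, -165.21, 1068.92]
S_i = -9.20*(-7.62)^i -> [-9.2, 70.1, -534.19, 4070.55, -31017.57]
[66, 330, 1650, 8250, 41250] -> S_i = 66*5^i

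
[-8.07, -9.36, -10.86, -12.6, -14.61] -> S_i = -8.07*1.16^i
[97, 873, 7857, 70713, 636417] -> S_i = 97*9^i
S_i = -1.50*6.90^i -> [-1.5, -10.35, -71.42, -492.76, -3400.07]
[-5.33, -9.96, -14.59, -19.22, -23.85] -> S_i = -5.33 + -4.63*i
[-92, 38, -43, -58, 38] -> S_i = Random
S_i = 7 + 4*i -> [7, 11, 15, 19, 23]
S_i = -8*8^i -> [-8, -64, -512, -4096, -32768]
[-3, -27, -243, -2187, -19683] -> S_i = -3*9^i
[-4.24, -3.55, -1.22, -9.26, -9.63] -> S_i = Random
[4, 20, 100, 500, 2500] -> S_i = 4*5^i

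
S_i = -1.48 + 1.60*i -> [-1.48, 0.12, 1.72, 3.32, 4.92]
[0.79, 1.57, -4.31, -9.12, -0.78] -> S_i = Random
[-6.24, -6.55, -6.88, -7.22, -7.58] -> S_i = -6.24*1.05^i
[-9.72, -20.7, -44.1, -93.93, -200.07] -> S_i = -9.72*2.13^i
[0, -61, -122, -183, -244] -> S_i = 0 + -61*i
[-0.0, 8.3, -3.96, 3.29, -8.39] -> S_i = Random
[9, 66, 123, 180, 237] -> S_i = 9 + 57*i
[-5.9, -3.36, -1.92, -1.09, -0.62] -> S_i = -5.90*0.57^i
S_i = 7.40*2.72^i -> [7.4, 20.13, 54.75, 148.91, 405.05]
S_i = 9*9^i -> [9, 81, 729, 6561, 59049]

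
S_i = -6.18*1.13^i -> [-6.18, -6.98, -7.89, -8.92, -10.08]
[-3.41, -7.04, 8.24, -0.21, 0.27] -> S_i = Random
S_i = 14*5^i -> [14, 70, 350, 1750, 8750]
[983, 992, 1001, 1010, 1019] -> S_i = 983 + 9*i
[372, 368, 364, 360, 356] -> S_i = 372 + -4*i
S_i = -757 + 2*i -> [-757, -755, -753, -751, -749]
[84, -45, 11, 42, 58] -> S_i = Random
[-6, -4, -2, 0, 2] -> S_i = -6 + 2*i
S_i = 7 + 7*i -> [7, 14, 21, 28, 35]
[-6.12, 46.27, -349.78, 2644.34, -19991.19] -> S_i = -6.12*(-7.56)^i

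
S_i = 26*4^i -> [26, 104, 416, 1664, 6656]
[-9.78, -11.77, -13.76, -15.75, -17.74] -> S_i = -9.78 + -1.99*i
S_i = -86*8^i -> [-86, -688, -5504, -44032, -352256]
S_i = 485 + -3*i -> [485, 482, 479, 476, 473]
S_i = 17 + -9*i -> [17, 8, -1, -10, -19]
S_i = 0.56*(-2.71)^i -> [0.56, -1.52, 4.11, -11.15, 30.2]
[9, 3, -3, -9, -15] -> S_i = 9 + -6*i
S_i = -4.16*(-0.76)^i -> [-4.16, 3.16, -2.4, 1.83, -1.39]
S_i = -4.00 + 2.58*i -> [-4.0, -1.42, 1.16, 3.74, 6.32]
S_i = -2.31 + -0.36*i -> [-2.31, -2.67, -3.03, -3.39, -3.75]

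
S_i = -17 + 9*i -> [-17, -8, 1, 10, 19]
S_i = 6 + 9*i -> [6, 15, 24, 33, 42]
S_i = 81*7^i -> [81, 567, 3969, 27783, 194481]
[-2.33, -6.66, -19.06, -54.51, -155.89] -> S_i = -2.33*2.86^i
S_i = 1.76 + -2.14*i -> [1.76, -0.38, -2.52, -4.66, -6.8]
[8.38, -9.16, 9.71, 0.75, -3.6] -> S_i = Random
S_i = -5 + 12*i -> [-5, 7, 19, 31, 43]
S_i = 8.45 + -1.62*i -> [8.45, 6.83, 5.21, 3.59, 1.97]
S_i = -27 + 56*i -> [-27, 29, 85, 141, 197]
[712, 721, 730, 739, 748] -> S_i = 712 + 9*i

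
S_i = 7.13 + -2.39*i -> [7.13, 4.74, 2.35, -0.04, -2.43]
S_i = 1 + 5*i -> [1, 6, 11, 16, 21]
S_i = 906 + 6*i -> [906, 912, 918, 924, 930]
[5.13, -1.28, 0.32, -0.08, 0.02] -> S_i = 5.13*(-0.25)^i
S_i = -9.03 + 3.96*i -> [-9.03, -5.07, -1.11, 2.85, 6.81]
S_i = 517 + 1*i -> [517, 518, 519, 520, 521]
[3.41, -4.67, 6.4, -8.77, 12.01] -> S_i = 3.41*(-1.37)^i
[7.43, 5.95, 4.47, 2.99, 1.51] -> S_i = 7.43 + -1.48*i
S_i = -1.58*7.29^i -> [-1.58, -11.52, -83.97, -612.12, -4462.39]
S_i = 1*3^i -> [1, 3, 9, 27, 81]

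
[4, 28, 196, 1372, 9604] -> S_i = 4*7^i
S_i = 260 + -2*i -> [260, 258, 256, 254, 252]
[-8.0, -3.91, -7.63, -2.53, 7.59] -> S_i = Random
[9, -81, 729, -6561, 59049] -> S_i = 9*-9^i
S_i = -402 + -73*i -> [-402, -475, -548, -621, -694]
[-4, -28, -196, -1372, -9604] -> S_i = -4*7^i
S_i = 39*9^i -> [39, 351, 3159, 28431, 255879]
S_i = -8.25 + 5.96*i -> [-8.25, -2.29, 3.67, 9.63, 15.59]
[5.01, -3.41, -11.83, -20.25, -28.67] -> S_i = 5.01 + -8.42*i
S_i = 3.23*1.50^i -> [3.23, 4.84, 7.27, 10.9, 16.35]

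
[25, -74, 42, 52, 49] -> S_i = Random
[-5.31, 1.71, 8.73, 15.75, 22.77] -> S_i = -5.31 + 7.02*i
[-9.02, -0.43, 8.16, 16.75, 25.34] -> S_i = -9.02 + 8.59*i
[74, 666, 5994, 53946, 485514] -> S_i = 74*9^i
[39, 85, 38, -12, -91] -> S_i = Random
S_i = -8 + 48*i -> [-8, 40, 88, 136, 184]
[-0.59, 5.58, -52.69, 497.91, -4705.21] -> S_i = -0.59*(-9.45)^i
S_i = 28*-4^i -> [28, -112, 448, -1792, 7168]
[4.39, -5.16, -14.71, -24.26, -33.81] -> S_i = 4.39 + -9.55*i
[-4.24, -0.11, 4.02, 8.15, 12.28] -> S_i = -4.24 + 4.13*i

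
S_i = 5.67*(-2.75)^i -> [5.67, -15.59, 42.88, -117.92, 324.28]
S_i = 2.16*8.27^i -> [2.16, 17.86, 147.73, 1221.72, 10103.59]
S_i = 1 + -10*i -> [1, -9, -19, -29, -39]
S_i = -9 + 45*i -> [-9, 36, 81, 126, 171]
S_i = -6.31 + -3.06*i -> [-6.31, -9.37, -12.43, -15.49, -18.55]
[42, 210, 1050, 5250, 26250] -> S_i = 42*5^i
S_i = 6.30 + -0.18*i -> [6.3, 6.12, 5.94, 5.76, 5.58]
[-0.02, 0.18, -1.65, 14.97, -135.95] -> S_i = -0.02*(-9.08)^i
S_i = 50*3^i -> [50, 150, 450, 1350, 4050]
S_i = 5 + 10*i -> [5, 15, 25, 35, 45]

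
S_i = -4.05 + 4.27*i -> [-4.05, 0.22, 4.49, 8.76, 13.03]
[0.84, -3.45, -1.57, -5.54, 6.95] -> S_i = Random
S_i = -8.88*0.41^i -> [-8.88, -3.64, -1.49, -0.61, -0.25]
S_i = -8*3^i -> [-8, -24, -72, -216, -648]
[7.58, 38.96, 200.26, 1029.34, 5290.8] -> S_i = 7.58*5.14^i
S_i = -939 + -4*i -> [-939, -943, -947, -951, -955]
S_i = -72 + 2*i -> [-72, -70, -68, -66, -64]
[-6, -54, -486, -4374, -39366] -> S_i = -6*9^i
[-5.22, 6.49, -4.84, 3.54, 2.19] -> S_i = Random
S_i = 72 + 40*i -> [72, 112, 152, 192, 232]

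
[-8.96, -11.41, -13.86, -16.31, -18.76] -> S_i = -8.96 + -2.45*i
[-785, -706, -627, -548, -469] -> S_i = -785 + 79*i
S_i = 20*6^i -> [20, 120, 720, 4320, 25920]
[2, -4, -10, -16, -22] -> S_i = 2 + -6*i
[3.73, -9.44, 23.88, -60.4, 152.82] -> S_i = 3.73*(-2.53)^i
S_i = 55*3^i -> [55, 165, 495, 1485, 4455]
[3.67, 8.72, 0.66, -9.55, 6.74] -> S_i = Random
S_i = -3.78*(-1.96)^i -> [-3.78, 7.41, -14.52, 28.46, -55.78]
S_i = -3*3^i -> [-3, -9, -27, -81, -243]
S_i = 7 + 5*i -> [7, 12, 17, 22, 27]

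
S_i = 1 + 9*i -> [1, 10, 19, 28, 37]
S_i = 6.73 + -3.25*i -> [6.73, 3.48, 0.23, -3.02, -6.27]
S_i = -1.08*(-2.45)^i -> [-1.08, 2.65, -6.48, 15.88, -38.91]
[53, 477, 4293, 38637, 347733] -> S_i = 53*9^i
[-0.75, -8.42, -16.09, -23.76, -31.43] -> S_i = -0.75 + -7.67*i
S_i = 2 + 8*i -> [2, 10, 18, 26, 34]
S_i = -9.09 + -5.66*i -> [-9.09, -14.75, -20.41, -26.07, -31.73]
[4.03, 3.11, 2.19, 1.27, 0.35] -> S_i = 4.03 + -0.92*i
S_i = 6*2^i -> [6, 12, 24, 48, 96]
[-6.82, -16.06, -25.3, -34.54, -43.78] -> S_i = -6.82 + -9.24*i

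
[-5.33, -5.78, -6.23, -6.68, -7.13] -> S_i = -5.33 + -0.45*i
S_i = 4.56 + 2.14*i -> [4.56, 6.7, 8.84, 10.98, 13.12]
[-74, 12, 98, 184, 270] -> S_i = -74 + 86*i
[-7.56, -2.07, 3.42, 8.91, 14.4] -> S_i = -7.56 + 5.49*i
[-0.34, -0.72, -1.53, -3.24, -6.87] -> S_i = -0.34*2.12^i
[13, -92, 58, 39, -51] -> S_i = Random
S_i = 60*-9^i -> [60, -540, 4860, -43740, 393660]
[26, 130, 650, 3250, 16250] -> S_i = 26*5^i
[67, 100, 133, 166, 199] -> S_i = 67 + 33*i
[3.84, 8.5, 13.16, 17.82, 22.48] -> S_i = 3.84 + 4.66*i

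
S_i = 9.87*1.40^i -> [9.87, 13.82, 19.35, 27.08, 37.92]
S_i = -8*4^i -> [-8, -32, -128, -512, -2048]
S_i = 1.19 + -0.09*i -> [1.19, 1.1, 1.01, 0.92, 0.83]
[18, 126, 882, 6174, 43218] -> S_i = 18*7^i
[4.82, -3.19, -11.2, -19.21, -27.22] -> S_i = 4.82 + -8.01*i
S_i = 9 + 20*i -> [9, 29, 49, 69, 89]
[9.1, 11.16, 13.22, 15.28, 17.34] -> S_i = 9.10 + 2.06*i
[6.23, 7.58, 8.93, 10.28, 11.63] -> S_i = 6.23 + 1.35*i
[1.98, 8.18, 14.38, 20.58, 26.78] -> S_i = 1.98 + 6.20*i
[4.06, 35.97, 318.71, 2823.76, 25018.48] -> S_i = 4.06*8.86^i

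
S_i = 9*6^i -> [9, 54, 324, 1944, 11664]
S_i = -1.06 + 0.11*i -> [-1.06, -0.95, -0.84, -0.73, -0.62]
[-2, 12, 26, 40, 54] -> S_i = -2 + 14*i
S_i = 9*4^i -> [9, 36, 144, 576, 2304]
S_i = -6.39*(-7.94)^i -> [-6.39, 50.74, -402.85, 3198.62, -25397.03]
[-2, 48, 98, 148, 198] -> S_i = -2 + 50*i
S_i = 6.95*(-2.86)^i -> [6.95, -19.88, 56.85, -162.59, 465.0]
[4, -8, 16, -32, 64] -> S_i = 4*-2^i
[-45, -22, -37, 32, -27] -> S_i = Random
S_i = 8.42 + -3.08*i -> [8.42, 5.34, 2.26, -0.82, -3.9]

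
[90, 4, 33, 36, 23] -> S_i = Random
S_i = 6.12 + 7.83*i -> [6.12, 13.95, 21.78, 29.61, 37.44]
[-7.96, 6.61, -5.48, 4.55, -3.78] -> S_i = -7.96*(-0.83)^i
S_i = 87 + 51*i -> [87, 138, 189, 240, 291]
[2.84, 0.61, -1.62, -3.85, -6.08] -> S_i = 2.84 + -2.23*i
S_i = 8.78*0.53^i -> [8.78, 4.65, 2.47, 1.31, 0.69]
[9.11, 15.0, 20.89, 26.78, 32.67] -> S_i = 9.11 + 5.89*i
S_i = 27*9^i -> [27, 243, 2187, 19683, 177147]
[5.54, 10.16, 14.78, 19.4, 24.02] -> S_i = 5.54 + 4.62*i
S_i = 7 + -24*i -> [7, -17, -41, -65, -89]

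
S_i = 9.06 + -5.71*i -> [9.06, 3.35, -2.36, -8.07, -13.78]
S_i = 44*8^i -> [44, 352, 2816, 22528, 180224]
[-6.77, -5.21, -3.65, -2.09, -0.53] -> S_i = -6.77 + 1.56*i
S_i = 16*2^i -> [16, 32, 64, 128, 256]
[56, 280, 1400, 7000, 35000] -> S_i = 56*5^i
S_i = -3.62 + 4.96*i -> [-3.62, 1.34, 6.3, 11.26, 16.22]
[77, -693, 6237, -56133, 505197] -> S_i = 77*-9^i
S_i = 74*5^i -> [74, 370, 1850, 9250, 46250]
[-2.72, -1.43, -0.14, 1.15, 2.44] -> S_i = -2.72 + 1.29*i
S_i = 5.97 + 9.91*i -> [5.97, 15.88, 25.79, 35.7, 45.61]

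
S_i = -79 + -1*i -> [-79, -80, -81, -82, -83]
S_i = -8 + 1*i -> [-8, -7, -6, -5, -4]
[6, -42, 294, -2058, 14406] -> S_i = 6*-7^i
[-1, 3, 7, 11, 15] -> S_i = -1 + 4*i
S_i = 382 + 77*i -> [382, 459, 536, 613, 690]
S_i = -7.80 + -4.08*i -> [-7.8, -11.88, -15.96, -20.04, -24.12]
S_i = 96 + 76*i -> [96, 172, 248, 324, 400]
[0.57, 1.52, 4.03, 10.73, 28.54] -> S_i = 0.57*2.66^i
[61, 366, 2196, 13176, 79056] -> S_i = 61*6^i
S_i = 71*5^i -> [71, 355, 1775, 8875, 44375]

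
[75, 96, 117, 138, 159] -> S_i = 75 + 21*i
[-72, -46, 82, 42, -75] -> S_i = Random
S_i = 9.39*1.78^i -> [9.39, 16.71, 29.75, 52.96, 94.26]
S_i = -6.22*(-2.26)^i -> [-6.22, 14.06, -31.77, 71.8, -162.26]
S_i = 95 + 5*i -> [95, 100, 105, 110, 115]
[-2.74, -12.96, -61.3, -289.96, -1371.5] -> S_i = -2.74*4.73^i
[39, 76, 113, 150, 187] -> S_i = 39 + 37*i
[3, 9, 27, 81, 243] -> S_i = 3*3^i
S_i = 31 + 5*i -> [31, 36, 41, 46, 51]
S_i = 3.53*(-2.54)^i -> [3.53, -8.97, 22.77, -57.85, 146.93]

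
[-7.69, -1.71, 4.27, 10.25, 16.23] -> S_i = -7.69 + 5.98*i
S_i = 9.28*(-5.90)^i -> [9.28, -54.75, 323.04, -1905.92, 11244.91]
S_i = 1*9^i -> [1, 9, 81, 729, 6561]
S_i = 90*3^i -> [90, 270, 810, 2430, 7290]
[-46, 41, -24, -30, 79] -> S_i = Random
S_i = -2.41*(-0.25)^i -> [-2.41, 0.6, -0.15, 0.04, -0.01]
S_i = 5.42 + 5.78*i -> [5.42, 11.2, 16.98, 22.76, 28.54]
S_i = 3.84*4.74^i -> [3.84, 18.2, 86.28, 408.95, 1938.41]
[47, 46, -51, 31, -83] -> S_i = Random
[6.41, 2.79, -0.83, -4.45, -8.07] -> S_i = 6.41 + -3.62*i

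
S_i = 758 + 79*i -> [758, 837, 916, 995, 1074]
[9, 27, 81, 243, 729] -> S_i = 9*3^i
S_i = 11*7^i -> [11, 77, 539, 3773, 26411]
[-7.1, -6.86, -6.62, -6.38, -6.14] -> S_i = -7.10 + 0.24*i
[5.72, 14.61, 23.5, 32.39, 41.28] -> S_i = 5.72 + 8.89*i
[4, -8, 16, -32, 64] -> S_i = 4*-2^i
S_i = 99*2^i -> [99, 198, 396, 792, 1584]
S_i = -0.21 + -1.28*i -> [-0.21, -1.49, -2.77, -4.05, -5.33]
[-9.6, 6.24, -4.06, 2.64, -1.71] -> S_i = -9.60*(-0.65)^i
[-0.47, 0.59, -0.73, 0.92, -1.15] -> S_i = -0.47*(-1.25)^i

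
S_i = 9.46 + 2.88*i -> [9.46, 12.34, 15.22, 18.1, 20.98]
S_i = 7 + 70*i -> [7, 77, 147, 217, 287]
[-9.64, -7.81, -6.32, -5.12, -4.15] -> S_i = -9.64*0.81^i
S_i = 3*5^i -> [3, 15, 75, 375, 1875]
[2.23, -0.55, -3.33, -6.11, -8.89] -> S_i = 2.23 + -2.78*i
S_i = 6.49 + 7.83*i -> [6.49, 14.32, 22.15, 29.98, 37.81]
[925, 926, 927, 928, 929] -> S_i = 925 + 1*i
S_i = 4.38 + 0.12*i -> [4.38, 4.5, 4.62, 4.74, 4.86]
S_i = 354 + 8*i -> [354, 362, 370, 378, 386]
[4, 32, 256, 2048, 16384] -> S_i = 4*8^i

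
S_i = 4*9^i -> [4, 36, 324, 2916, 26244]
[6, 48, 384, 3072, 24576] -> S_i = 6*8^i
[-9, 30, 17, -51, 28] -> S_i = Random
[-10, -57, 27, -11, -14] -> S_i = Random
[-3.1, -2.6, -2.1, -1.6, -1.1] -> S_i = -3.10 + 0.50*i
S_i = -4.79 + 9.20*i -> [-4.79, 4.41, 13.61, 22.81, 32.01]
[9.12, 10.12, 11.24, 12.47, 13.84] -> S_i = 9.12*1.11^i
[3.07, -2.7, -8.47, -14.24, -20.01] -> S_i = 3.07 + -5.77*i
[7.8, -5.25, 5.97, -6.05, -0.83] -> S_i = Random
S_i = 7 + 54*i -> [7, 61, 115, 169, 223]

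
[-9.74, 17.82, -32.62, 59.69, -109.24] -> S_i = -9.74*(-1.83)^i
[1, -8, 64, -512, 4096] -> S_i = 1*-8^i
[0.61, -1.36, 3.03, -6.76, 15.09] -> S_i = 0.61*(-2.23)^i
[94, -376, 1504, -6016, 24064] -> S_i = 94*-4^i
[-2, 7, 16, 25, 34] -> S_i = -2 + 9*i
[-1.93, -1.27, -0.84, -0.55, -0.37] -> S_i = -1.93*0.66^i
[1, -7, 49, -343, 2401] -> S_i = 1*-7^i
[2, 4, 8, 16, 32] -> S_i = 2*2^i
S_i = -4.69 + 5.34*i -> [-4.69, 0.65, 5.99, 11.33, 16.67]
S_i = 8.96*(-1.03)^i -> [8.96, -9.23, 9.51, -9.79, 10.08]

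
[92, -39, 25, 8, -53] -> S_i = Random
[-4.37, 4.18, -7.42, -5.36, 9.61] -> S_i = Random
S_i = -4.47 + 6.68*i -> [-4.47, 2.21, 8.89, 15.57, 22.25]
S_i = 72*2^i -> [72, 144, 288, 576, 1152]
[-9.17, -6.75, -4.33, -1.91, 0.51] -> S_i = -9.17 + 2.42*i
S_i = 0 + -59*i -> [0, -59, -118, -177, -236]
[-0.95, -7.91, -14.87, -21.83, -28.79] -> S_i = -0.95 + -6.96*i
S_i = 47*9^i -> [47, 423, 3807, 34263, 308367]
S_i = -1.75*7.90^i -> [-1.75, -13.82, -109.22, -862.82, -6816.26]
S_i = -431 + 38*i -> [-431, -393, -355, -317, -279]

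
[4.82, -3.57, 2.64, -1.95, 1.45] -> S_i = 4.82*(-0.74)^i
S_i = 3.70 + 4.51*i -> [3.7, 8.21, 12.72, 17.23, 21.74]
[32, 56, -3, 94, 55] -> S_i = Random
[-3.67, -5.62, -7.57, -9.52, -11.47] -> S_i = -3.67 + -1.95*i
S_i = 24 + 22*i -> [24, 46, 68, 90, 112]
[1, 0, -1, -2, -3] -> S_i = 1 + -1*i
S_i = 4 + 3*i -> [4, 7, 10, 13, 16]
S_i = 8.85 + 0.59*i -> [8.85, 9.44, 10.03, 10.62, 11.21]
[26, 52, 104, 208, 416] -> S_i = 26*2^i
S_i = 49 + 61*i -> [49, 110, 171, 232, 293]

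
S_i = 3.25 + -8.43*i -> [3.25, -5.18, -13.61, -22.04, -30.47]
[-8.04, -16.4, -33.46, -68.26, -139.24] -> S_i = -8.04*2.04^i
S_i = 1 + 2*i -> [1, 3, 5, 7, 9]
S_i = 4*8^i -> [4, 32, 256, 2048, 16384]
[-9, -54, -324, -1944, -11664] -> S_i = -9*6^i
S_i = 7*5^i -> [7, 35, 175, 875, 4375]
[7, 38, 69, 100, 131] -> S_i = 7 + 31*i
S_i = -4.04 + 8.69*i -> [-4.04, 4.65, 13.34, 22.03, 30.72]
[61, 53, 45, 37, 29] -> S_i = 61 + -8*i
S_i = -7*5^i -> [-7, -35, -175, -875, -4375]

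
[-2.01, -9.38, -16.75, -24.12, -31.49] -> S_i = -2.01 + -7.37*i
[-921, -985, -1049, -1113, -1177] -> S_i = -921 + -64*i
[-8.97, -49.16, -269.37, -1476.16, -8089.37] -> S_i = -8.97*5.48^i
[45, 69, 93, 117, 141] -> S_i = 45 + 24*i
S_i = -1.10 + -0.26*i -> [-1.1, -1.36, -1.62, -1.88, -2.14]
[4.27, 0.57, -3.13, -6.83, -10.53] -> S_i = 4.27 + -3.70*i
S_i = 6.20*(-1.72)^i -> [6.2, -10.66, 18.34, -31.55, 54.26]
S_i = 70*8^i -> [70, 560, 4480, 35840, 286720]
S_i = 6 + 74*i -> [6, 80, 154, 228, 302]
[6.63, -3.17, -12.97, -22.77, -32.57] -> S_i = 6.63 + -9.80*i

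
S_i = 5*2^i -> [5, 10, 20, 40, 80]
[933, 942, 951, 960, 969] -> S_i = 933 + 9*i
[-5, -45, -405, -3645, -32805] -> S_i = -5*9^i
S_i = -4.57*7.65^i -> [-4.57, -34.96, -267.45, -2045.98, -15651.72]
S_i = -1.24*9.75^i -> [-1.24, -12.09, -117.88, -1149.31, -11205.73]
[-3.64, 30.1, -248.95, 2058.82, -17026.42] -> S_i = -3.64*(-8.27)^i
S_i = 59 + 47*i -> [59, 106, 153, 200, 247]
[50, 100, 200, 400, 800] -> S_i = 50*2^i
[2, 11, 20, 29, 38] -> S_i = 2 + 9*i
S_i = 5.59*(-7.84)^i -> [5.59, -43.83, 343.59, -2693.77, 21119.13]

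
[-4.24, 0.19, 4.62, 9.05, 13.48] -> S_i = -4.24 + 4.43*i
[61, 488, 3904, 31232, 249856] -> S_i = 61*8^i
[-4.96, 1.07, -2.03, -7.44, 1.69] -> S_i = Random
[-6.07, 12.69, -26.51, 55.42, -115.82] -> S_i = -6.07*(-2.09)^i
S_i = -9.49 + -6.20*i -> [-9.49, -15.69, -21.89, -28.09, -34.29]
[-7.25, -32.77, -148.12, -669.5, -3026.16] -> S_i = -7.25*4.52^i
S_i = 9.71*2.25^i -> [9.71, 21.85, 49.16, 110.6, 248.86]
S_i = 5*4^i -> [5, 20, 80, 320, 1280]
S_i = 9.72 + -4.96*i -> [9.72, 4.76, -0.2, -5.16, -10.12]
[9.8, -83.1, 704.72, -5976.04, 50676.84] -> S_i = 9.80*(-8.48)^i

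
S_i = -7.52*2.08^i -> [-7.52, -15.64, -32.53, -67.67, -140.76]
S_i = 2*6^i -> [2, 12, 72, 432, 2592]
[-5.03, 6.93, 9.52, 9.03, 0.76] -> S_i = Random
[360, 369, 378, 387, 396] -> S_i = 360 + 9*i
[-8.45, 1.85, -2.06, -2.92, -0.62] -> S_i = Random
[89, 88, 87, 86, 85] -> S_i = 89 + -1*i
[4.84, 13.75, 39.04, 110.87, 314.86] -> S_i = 4.84*2.84^i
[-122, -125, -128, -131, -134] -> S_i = -122 + -3*i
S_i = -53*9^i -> [-53, -477, -4293, -38637, -347733]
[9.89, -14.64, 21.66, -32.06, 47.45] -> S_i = 9.89*(-1.48)^i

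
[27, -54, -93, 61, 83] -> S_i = Random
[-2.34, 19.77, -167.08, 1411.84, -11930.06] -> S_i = -2.34*(-8.45)^i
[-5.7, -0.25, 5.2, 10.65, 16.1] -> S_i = -5.70 + 5.45*i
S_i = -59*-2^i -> [-59, 118, -236, 472, -944]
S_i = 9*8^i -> [9, 72, 576, 4608, 36864]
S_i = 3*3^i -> [3, 9, 27, 81, 243]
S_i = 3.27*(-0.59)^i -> [3.27, -1.93, 1.14, -0.67, 0.4]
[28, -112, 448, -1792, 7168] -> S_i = 28*-4^i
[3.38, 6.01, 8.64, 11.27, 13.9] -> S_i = 3.38 + 2.63*i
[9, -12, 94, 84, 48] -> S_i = Random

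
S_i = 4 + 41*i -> [4, 45, 86, 127, 168]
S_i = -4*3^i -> [-4, -12, -36, -108, -324]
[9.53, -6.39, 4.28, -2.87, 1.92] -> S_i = 9.53*(-0.67)^i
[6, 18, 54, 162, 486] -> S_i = 6*3^i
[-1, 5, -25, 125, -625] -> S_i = -1*-5^i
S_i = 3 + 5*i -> [3, 8, 13, 18, 23]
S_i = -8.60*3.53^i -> [-8.6, -30.36, -107.16, -378.29, -1335.36]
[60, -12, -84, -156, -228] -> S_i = 60 + -72*i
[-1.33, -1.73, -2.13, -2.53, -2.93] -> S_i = -1.33 + -0.40*i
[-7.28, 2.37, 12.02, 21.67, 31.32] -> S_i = -7.28 + 9.65*i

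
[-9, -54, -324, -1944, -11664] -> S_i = -9*6^i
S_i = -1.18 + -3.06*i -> [-1.18, -4.24, -7.3, -10.36, -13.42]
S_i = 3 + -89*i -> [3, -86, -175, -264, -353]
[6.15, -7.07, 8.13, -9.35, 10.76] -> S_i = 6.15*(-1.15)^i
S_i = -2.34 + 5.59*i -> [-2.34, 3.25, 8.84, 14.43, 20.02]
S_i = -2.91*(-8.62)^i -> [-2.91, 25.08, -216.23, 1863.87, -16066.53]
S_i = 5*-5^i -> [5, -25, 125, -625, 3125]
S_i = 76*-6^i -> [76, -456, 2736, -16416, 98496]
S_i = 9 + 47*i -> [9, 56, 103, 150, 197]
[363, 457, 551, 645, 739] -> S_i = 363 + 94*i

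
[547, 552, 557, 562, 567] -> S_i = 547 + 5*i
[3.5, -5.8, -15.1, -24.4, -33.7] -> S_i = 3.50 + -9.30*i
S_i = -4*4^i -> [-4, -16, -64, -256, -1024]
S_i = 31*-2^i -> [31, -62, 124, -248, 496]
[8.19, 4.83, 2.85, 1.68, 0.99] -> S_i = 8.19*0.59^i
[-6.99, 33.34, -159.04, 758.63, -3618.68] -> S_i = -6.99*(-4.77)^i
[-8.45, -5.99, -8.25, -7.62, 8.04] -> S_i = Random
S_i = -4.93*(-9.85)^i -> [-4.93, 48.56, -478.32, 4711.46, -46407.89]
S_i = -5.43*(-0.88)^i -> [-5.43, 4.78, -4.2, 3.7, -3.26]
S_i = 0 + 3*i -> [0, 3, 6, 9, 12]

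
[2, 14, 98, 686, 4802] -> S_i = 2*7^i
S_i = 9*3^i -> [9, 27, 81, 243, 729]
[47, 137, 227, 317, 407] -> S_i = 47 + 90*i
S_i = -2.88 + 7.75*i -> [-2.88, 4.87, 12.62, 20.37, 28.12]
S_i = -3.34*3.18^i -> [-3.34, -10.62, -33.78, -107.41, -341.55]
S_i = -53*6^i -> [-53, -318, -1908, -11448, -68688]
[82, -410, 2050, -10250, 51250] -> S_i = 82*-5^i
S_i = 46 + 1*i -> [46, 47, 48, 49, 50]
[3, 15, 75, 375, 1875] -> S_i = 3*5^i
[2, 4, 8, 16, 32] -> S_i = 2*2^i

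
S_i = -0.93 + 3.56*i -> [-0.93, 2.63, 6.19, 9.75, 13.31]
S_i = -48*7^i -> [-48, -336, -2352, -16464, -115248]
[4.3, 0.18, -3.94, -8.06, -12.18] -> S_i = 4.30 + -4.12*i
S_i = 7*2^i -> [7, 14, 28, 56, 112]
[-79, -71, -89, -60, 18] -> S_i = Random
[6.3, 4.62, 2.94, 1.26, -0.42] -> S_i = 6.30 + -1.68*i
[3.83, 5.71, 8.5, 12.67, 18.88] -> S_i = 3.83*1.49^i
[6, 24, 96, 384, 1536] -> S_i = 6*4^i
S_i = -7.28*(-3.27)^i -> [-7.28, 23.81, -77.84, 254.55, -832.38]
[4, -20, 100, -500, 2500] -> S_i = 4*-5^i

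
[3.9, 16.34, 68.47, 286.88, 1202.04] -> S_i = 3.90*4.19^i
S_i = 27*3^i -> [27, 81, 243, 729, 2187]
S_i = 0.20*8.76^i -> [0.2, 1.75, 15.35, 134.44, 1177.73]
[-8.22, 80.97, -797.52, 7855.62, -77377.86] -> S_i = -8.22*(-9.85)^i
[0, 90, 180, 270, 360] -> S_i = 0 + 90*i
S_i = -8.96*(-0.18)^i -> [-8.96, 1.61, -0.29, 0.05, -0.01]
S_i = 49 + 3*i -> [49, 52, 55, 58, 61]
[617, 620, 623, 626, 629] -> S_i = 617 + 3*i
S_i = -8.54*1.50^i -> [-8.54, -12.81, -19.21, -28.82, -43.23]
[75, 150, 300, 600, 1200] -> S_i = 75*2^i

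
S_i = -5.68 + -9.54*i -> [-5.68, -15.22, -24.76, -34.3, -43.84]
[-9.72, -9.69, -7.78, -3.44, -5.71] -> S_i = Random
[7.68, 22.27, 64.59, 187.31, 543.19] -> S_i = 7.68*2.90^i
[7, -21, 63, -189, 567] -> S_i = 7*-3^i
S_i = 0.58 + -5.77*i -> [0.58, -5.19, -10.96, -16.73, -22.5]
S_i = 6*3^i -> [6, 18, 54, 162, 486]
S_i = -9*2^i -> [-9, -18, -36, -72, -144]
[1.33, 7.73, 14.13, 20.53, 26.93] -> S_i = 1.33 + 6.40*i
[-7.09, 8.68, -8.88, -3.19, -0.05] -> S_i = Random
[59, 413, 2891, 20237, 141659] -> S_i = 59*7^i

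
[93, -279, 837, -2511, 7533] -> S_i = 93*-3^i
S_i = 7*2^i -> [7, 14, 28, 56, 112]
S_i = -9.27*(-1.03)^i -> [-9.27, 9.55, -9.83, 10.13, -10.43]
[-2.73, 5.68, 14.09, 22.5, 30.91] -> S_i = -2.73 + 8.41*i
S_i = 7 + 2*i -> [7, 9, 11, 13, 15]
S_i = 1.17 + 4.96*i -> [1.17, 6.13, 11.09, 16.05, 21.01]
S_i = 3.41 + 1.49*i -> [3.41, 4.9, 6.39, 7.88, 9.37]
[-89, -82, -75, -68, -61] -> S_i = -89 + 7*i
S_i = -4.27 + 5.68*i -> [-4.27, 1.41, 7.09, 12.77, 18.45]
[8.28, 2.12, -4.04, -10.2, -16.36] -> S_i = 8.28 + -6.16*i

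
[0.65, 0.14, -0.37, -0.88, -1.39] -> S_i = 0.65 + -0.51*i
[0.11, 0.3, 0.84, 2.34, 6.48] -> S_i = 0.11*2.77^i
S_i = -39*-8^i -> [-39, 312, -2496, 19968, -159744]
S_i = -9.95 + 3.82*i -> [-9.95, -6.13, -2.31, 1.51, 5.33]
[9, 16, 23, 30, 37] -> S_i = 9 + 7*i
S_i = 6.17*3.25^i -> [6.17, 20.05, 65.17, 211.8, 688.36]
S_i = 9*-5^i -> [9, -45, 225, -1125, 5625]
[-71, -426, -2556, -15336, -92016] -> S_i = -71*6^i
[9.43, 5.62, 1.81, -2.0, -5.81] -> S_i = 9.43 + -3.81*i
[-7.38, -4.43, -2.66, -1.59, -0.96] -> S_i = -7.38*0.60^i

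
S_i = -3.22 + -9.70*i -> [-3.22, -12.92, -22.62, -32.32, -42.02]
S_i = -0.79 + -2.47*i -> [-0.79, -3.26, -5.73, -8.2, -10.67]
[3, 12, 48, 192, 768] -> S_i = 3*4^i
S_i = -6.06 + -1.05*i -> [-6.06, -7.11, -8.16, -9.21, -10.26]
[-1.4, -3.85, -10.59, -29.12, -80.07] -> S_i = -1.40*2.75^i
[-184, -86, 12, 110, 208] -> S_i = -184 + 98*i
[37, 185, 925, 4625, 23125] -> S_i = 37*5^i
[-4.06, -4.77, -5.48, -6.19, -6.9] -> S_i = -4.06 + -0.71*i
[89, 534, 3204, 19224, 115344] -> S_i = 89*6^i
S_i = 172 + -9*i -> [172, 163, 154, 145, 136]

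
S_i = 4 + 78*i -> [4, 82, 160, 238, 316]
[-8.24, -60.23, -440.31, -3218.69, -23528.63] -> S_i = -8.24*7.31^i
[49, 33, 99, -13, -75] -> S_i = Random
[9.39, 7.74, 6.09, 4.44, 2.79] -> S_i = 9.39 + -1.65*i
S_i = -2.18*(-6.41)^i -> [-2.18, 13.97, -89.57, 574.16, -3680.35]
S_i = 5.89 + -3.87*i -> [5.89, 2.02, -1.85, -5.72, -9.59]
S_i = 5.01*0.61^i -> [5.01, 3.06, 1.86, 1.14, 0.69]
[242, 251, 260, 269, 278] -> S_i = 242 + 9*i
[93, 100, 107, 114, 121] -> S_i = 93 + 7*i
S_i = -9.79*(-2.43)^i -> [-9.79, 23.79, -57.81, 140.48, -341.36]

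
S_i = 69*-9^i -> [69, -621, 5589, -50301, 452709]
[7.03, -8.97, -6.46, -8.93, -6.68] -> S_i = Random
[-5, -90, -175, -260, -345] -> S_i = -5 + -85*i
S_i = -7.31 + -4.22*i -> [-7.31, -11.53, -15.75, -19.97, -24.19]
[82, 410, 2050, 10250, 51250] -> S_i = 82*5^i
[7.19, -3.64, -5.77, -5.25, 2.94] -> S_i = Random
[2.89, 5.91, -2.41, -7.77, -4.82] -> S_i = Random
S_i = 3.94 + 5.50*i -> [3.94, 9.44, 14.94, 20.44, 25.94]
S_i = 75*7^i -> [75, 525, 3675, 25725, 180075]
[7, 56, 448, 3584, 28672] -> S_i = 7*8^i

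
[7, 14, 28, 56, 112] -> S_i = 7*2^i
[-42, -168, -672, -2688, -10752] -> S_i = -42*4^i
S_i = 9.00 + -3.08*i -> [9.0, 5.92, 2.84, -0.24, -3.32]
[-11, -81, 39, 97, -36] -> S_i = Random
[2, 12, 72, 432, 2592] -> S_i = 2*6^i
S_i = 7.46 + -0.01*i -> [7.46, 7.45, 7.44, 7.43, 7.42]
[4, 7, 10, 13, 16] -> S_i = 4 + 3*i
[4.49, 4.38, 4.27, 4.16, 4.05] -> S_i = 4.49 + -0.11*i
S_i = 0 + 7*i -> [0, 7, 14, 21, 28]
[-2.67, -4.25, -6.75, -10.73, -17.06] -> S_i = -2.67*1.59^i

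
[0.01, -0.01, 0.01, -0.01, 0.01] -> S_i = 0.01*(-0.88)^i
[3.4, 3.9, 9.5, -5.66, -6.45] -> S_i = Random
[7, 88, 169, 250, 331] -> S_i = 7 + 81*i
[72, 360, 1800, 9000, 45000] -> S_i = 72*5^i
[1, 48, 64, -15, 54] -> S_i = Random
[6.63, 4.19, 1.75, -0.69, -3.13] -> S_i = 6.63 + -2.44*i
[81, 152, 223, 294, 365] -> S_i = 81 + 71*i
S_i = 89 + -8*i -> [89, 81, 73, 65, 57]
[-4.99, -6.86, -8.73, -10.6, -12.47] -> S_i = -4.99 + -1.87*i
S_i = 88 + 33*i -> [88, 121, 154, 187, 220]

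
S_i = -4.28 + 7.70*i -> [-4.28, 3.42, 11.12, 18.82, 26.52]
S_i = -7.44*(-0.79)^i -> [-7.44, 5.88, -4.64, 3.67, -2.9]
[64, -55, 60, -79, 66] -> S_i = Random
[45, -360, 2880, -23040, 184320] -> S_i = 45*-8^i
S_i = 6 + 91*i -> [6, 97, 188, 279, 370]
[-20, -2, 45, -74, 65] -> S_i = Random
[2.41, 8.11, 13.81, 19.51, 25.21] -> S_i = 2.41 + 5.70*i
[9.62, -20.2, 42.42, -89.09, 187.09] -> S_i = 9.62*(-2.10)^i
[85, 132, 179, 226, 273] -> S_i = 85 + 47*i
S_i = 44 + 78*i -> [44, 122, 200, 278, 356]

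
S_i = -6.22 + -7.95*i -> [-6.22, -14.17, -22.12, -30.07, -38.02]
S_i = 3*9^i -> [3, 27, 243, 2187, 19683]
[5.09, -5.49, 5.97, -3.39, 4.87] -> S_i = Random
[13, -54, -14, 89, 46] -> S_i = Random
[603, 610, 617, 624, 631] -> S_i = 603 + 7*i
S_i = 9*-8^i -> [9, -72, 576, -4608, 36864]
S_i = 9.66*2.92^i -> [9.66, 28.21, 82.37, 240.51, 702.28]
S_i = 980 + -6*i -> [980, 974, 968, 962, 956]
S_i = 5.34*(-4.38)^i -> [5.34, -23.39, 102.44, -448.71, 1965.34]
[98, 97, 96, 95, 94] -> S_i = 98 + -1*i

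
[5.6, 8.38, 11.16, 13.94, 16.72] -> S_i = 5.60 + 2.78*i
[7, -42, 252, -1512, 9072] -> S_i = 7*-6^i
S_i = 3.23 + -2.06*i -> [3.23, 1.17, -0.89, -2.95, -5.01]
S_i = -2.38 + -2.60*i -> [-2.38, -4.98, -7.58, -10.18, -12.78]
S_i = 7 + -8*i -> [7, -1, -9, -17, -25]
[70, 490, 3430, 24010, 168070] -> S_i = 70*7^i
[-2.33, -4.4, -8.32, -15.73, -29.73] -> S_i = -2.33*1.89^i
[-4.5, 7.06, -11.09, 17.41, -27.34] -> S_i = -4.50*(-1.57)^i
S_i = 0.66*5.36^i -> [0.66, 3.54, 18.96, 101.63, 544.76]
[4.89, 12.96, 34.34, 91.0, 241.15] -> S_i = 4.89*2.65^i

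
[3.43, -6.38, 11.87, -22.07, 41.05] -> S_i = 3.43*(-1.86)^i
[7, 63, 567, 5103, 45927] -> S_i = 7*9^i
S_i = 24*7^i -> [24, 168, 1176, 8232, 57624]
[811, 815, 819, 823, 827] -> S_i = 811 + 4*i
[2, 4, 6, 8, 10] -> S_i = 2 + 2*i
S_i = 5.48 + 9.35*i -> [5.48, 14.83, 24.18, 33.53, 42.88]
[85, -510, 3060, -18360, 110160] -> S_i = 85*-6^i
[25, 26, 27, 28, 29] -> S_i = 25 + 1*i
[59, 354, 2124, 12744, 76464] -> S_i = 59*6^i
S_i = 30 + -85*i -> [30, -55, -140, -225, -310]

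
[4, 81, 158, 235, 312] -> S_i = 4 + 77*i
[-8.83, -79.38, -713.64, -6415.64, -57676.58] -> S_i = -8.83*8.99^i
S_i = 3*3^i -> [3, 9, 27, 81, 243]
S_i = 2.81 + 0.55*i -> [2.81, 3.36, 3.91, 4.46, 5.01]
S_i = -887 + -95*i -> [-887, -982, -1077, -1172, -1267]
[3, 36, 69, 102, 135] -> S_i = 3 + 33*i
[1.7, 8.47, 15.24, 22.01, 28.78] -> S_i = 1.70 + 6.77*i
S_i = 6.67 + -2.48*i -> [6.67, 4.19, 1.71, -0.77, -3.25]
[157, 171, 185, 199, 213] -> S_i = 157 + 14*i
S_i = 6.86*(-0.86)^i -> [6.86, -5.9, 5.07, -4.36, 3.75]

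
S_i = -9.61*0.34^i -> [-9.61, -3.27, -1.11, -0.38, -0.13]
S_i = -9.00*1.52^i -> [-9.0, -13.68, -20.79, -31.61, -48.04]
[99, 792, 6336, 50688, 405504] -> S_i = 99*8^i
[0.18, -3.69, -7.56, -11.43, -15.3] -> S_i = 0.18 + -3.87*i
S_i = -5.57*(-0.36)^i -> [-5.57, 2.01, -0.72, 0.26, -0.09]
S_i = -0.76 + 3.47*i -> [-0.76, 2.71, 6.18, 9.65, 13.12]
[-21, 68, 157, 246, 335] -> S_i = -21 + 89*i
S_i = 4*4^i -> [4, 16, 64, 256, 1024]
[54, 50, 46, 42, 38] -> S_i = 54 + -4*i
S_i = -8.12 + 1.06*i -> [-8.12, -7.06, -6.0, -4.94, -3.88]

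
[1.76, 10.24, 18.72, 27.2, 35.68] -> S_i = 1.76 + 8.48*i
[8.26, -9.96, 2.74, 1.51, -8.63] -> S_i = Random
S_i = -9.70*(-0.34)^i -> [-9.7, 3.3, -1.12, 0.38, -0.13]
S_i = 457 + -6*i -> [457, 451, 445, 439, 433]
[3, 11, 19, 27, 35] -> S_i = 3 + 8*i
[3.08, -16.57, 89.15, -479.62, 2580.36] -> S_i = 3.08*(-5.38)^i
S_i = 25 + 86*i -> [25, 111, 197, 283, 369]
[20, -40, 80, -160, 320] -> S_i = 20*-2^i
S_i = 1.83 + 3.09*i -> [1.83, 4.92, 8.01, 11.1, 14.19]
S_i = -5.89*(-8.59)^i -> [-5.89, 50.6, -434.61, 3733.32, -32069.19]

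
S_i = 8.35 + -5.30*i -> [8.35, 3.05, -2.25, -7.55, -12.85]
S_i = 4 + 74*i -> [4, 78, 152, 226, 300]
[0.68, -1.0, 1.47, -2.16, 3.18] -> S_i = 0.68*(-1.47)^i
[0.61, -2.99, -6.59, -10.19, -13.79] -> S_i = 0.61 + -3.60*i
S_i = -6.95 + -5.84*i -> [-6.95, -12.79, -18.63, -24.47, -30.31]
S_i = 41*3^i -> [41, 123, 369, 1107, 3321]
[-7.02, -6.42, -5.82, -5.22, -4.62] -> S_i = -7.02 + 0.60*i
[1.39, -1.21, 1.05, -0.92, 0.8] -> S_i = 1.39*(-0.87)^i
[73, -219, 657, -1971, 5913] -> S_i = 73*-3^i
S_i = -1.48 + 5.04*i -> [-1.48, 3.56, 8.6, 13.64, 18.68]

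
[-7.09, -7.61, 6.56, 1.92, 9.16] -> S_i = Random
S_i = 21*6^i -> [21, 126, 756, 4536, 27216]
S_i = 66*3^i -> [66, 198, 594, 1782, 5346]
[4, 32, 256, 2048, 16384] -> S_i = 4*8^i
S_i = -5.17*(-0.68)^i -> [-5.17, 3.52, -2.39, 1.63, -1.11]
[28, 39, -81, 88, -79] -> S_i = Random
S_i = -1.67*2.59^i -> [-1.67, -4.33, -11.2, -29.01, -75.15]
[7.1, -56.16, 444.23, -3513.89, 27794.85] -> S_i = 7.10*(-7.91)^i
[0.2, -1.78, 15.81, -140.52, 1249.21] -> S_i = 0.20*(-8.89)^i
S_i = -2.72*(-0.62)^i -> [-2.72, 1.69, -1.05, 0.65, -0.4]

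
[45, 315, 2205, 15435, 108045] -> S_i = 45*7^i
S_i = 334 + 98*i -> [334, 432, 530, 628, 726]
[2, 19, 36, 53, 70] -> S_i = 2 + 17*i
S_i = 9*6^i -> [9, 54, 324, 1944, 11664]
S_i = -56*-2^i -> [-56, 112, -224, 448, -896]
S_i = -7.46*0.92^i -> [-7.46, -6.86, -6.31, -5.81, -5.34]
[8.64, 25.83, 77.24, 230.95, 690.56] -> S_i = 8.64*2.99^i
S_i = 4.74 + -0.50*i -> [4.74, 4.24, 3.74, 3.24, 2.74]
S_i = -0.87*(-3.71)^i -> [-0.87, 3.23, -11.97, 44.43, -164.82]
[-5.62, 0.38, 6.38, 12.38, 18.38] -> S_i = -5.62 + 6.00*i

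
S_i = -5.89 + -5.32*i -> [-5.89, -11.21, -16.53, -21.85, -27.17]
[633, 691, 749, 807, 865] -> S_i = 633 + 58*i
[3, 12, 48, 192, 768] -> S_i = 3*4^i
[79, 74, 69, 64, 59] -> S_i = 79 + -5*i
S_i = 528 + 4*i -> [528, 532, 536, 540, 544]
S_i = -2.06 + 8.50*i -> [-2.06, 6.44, 14.94, 23.44, 31.94]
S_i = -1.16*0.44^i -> [-1.16, -0.51, -0.22, -0.1, -0.04]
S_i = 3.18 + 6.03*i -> [3.18, 9.21, 15.24, 21.27, 27.3]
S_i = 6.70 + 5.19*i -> [6.7, 11.89, 17.08, 22.27, 27.46]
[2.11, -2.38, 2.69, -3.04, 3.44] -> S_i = 2.11*(-1.13)^i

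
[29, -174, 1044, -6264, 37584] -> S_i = 29*-6^i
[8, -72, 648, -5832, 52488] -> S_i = 8*-9^i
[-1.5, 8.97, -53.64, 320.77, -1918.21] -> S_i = -1.50*(-5.98)^i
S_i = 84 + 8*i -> [84, 92, 100, 108, 116]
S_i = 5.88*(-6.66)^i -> [5.88, -39.16, 260.81, -1737.0, 11568.43]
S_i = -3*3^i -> [-3, -9, -27, -81, -243]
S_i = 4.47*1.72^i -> [4.47, 7.69, 13.22, 22.75, 39.12]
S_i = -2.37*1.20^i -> [-2.37, -2.84, -3.41, -4.1, -4.91]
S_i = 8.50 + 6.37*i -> [8.5, 14.87, 21.24, 27.61, 33.98]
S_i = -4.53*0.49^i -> [-4.53, -2.22, -1.09, -0.53, -0.26]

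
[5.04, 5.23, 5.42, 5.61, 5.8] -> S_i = 5.04 + 0.19*i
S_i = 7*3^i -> [7, 21, 63, 189, 567]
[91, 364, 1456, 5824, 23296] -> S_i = 91*4^i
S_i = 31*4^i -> [31, 124, 496, 1984, 7936]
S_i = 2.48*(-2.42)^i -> [2.48, -6.0, 14.52, -35.15, 85.06]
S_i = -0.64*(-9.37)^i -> [-0.64, 6.0, -56.19, 526.5, -4933.31]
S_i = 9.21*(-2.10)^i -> [9.21, -19.34, 40.62, -85.29, 179.12]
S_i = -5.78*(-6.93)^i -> [-5.78, 40.06, -277.58, 1923.66, -13330.94]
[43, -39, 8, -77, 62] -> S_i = Random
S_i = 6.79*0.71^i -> [6.79, 4.82, 3.42, 2.43, 1.73]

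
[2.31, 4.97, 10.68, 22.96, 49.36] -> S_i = 2.31*2.15^i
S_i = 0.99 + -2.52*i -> [0.99, -1.53, -4.05, -6.57, -9.09]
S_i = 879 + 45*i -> [879, 924, 969, 1014, 1059]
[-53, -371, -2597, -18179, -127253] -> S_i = -53*7^i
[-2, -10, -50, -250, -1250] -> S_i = -2*5^i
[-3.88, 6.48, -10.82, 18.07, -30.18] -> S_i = -3.88*(-1.67)^i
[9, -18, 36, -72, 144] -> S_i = 9*-2^i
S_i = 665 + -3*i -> [665, 662, 659, 656, 653]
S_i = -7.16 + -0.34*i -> [-7.16, -7.5, -7.84, -8.18, -8.52]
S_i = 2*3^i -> [2, 6, 18, 54, 162]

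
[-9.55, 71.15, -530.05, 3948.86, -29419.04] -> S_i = -9.55*(-7.45)^i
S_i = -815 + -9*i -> [-815, -824, -833, -842, -851]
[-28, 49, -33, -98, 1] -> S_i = Random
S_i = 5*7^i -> [5, 35, 245, 1715, 12005]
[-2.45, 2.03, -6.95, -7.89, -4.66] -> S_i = Random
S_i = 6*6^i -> [6, 36, 216, 1296, 7776]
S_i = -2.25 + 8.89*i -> [-2.25, 6.64, 15.53, 24.42, 33.31]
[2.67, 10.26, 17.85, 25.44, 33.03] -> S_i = 2.67 + 7.59*i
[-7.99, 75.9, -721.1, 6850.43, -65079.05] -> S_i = -7.99*(-9.50)^i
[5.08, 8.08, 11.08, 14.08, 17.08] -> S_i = 5.08 + 3.00*i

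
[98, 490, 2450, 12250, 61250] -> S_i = 98*5^i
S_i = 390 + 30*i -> [390, 420, 450, 480, 510]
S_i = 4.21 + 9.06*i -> [4.21, 13.27, 22.33, 31.39, 40.45]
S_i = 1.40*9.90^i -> [1.4, 13.86, 137.21, 1358.42, 13448.34]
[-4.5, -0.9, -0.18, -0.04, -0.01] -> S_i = -4.50*0.20^i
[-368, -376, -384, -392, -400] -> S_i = -368 + -8*i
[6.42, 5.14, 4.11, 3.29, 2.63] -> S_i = 6.42*0.80^i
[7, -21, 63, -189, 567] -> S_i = 7*-3^i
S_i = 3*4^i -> [3, 12, 48, 192, 768]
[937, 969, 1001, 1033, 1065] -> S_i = 937 + 32*i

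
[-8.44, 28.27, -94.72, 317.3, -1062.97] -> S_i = -8.44*(-3.35)^i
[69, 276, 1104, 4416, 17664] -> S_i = 69*4^i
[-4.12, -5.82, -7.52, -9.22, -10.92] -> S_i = -4.12 + -1.70*i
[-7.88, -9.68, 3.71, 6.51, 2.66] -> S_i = Random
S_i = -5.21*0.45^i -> [-5.21, -2.34, -1.06, -0.47, -0.21]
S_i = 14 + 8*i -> [14, 22, 30, 38, 46]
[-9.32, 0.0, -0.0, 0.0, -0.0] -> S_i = -9.32*-0.00^i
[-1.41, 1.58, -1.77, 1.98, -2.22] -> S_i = -1.41*(-1.12)^i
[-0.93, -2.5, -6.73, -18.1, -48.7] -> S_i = -0.93*2.69^i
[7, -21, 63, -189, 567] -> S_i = 7*-3^i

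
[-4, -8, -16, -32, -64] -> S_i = -4*2^i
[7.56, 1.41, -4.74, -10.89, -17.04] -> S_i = 7.56 + -6.15*i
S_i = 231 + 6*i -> [231, 237, 243, 249, 255]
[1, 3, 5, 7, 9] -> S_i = 1 + 2*i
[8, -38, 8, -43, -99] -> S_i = Random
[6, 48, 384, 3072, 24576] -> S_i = 6*8^i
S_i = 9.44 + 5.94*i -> [9.44, 15.38, 21.32, 27.26, 33.2]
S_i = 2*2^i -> [2, 4, 8, 16, 32]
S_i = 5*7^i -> [5, 35, 245, 1715, 12005]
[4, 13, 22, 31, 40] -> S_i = 4 + 9*i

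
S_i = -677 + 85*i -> [-677, -592, -507, -422, -337]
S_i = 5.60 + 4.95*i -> [5.6, 10.55, 15.5, 20.45, 25.4]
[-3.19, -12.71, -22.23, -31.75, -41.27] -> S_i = -3.19 + -9.52*i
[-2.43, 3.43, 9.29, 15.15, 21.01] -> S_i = -2.43 + 5.86*i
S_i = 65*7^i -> [65, 455, 3185, 22295, 156065]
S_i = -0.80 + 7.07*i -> [-0.8, 6.27, 13.34, 20.41, 27.48]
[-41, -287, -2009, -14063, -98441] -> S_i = -41*7^i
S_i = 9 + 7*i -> [9, 16, 23, 30, 37]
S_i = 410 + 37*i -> [410, 447, 484, 521, 558]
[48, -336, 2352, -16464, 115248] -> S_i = 48*-7^i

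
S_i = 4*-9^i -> [4, -36, 324, -2916, 26244]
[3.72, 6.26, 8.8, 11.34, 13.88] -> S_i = 3.72 + 2.54*i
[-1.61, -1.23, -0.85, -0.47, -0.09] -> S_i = -1.61 + 0.38*i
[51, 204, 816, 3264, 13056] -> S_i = 51*4^i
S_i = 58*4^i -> [58, 232, 928, 3712, 14848]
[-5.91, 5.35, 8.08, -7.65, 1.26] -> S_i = Random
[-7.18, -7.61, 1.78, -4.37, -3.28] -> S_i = Random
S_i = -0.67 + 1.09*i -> [-0.67, 0.42, 1.51, 2.6, 3.69]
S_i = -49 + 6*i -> [-49, -43, -37, -31, -25]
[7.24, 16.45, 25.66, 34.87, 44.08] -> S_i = 7.24 + 9.21*i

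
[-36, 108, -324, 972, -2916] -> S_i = -36*-3^i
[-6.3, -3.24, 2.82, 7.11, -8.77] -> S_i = Random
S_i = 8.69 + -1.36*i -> [8.69, 7.33, 5.97, 4.61, 3.25]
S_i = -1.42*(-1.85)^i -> [-1.42, 2.63, -4.86, 8.99, -16.63]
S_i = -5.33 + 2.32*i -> [-5.33, -3.01, -0.69, 1.63, 3.95]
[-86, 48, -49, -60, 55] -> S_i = Random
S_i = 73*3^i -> [73, 219, 657, 1971, 5913]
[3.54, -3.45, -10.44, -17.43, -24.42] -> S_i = 3.54 + -6.99*i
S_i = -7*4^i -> [-7, -28, -112, -448, -1792]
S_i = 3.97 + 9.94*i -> [3.97, 13.91, 23.85, 33.79, 43.73]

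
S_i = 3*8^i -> [3, 24, 192, 1536, 12288]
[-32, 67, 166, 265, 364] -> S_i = -32 + 99*i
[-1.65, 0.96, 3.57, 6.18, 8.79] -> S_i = -1.65 + 2.61*i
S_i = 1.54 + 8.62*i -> [1.54, 10.16, 18.78, 27.4, 36.02]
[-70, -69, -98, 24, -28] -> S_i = Random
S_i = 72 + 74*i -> [72, 146, 220, 294, 368]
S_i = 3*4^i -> [3, 12, 48, 192, 768]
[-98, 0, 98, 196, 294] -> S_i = -98 + 98*i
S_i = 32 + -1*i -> [32, 31, 30, 29, 28]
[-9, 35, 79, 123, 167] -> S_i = -9 + 44*i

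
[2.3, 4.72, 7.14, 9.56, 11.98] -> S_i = 2.30 + 2.42*i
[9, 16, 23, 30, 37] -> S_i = 9 + 7*i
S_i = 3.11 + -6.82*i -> [3.11, -3.71, -10.53, -17.35, -24.17]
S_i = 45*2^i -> [45, 90, 180, 360, 720]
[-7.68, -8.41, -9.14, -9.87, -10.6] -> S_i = -7.68 + -0.73*i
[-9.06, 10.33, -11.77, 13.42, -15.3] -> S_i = -9.06*(-1.14)^i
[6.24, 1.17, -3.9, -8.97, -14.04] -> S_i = 6.24 + -5.07*i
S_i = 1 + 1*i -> [1, 2, 3, 4, 5]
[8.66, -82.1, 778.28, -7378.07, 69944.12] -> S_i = 8.66*(-9.48)^i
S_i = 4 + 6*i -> [4, 10, 16, 22, 28]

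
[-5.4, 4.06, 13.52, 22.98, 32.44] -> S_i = -5.40 + 9.46*i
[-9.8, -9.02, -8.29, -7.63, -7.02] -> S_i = -9.80*0.92^i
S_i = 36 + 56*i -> [36, 92, 148, 204, 260]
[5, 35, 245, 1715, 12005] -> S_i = 5*7^i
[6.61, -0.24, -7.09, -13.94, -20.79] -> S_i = 6.61 + -6.85*i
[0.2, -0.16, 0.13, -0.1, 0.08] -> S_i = 0.20*(-0.80)^i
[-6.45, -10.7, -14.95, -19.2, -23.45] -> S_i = -6.45 + -4.25*i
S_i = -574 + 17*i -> [-574, -557, -540, -523, -506]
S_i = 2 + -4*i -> [2, -2, -6, -10, -14]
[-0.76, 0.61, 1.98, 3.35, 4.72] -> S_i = -0.76 + 1.37*i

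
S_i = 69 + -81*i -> [69, -12, -93, -174, -255]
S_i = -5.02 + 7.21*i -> [-5.02, 2.19, 9.4, 16.61, 23.82]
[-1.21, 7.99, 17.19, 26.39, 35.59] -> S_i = -1.21 + 9.20*i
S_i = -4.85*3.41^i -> [-4.85, -16.54, -56.4, -192.31, -655.78]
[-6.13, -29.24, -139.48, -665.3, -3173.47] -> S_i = -6.13*4.77^i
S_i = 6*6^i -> [6, 36, 216, 1296, 7776]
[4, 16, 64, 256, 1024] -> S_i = 4*4^i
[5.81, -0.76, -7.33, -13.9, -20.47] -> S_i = 5.81 + -6.57*i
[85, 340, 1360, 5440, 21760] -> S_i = 85*4^i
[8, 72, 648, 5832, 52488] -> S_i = 8*9^i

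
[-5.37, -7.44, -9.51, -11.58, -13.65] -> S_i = -5.37 + -2.07*i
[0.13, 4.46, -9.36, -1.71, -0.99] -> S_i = Random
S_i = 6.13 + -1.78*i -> [6.13, 4.35, 2.57, 0.79, -0.99]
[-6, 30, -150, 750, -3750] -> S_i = -6*-5^i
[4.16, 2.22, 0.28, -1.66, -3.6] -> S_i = 4.16 + -1.94*i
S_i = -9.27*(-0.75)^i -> [-9.27, 6.95, -5.21, 3.91, -2.93]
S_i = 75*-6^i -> [75, -450, 2700, -16200, 97200]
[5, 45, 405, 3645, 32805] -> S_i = 5*9^i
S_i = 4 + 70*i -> [4, 74, 144, 214, 284]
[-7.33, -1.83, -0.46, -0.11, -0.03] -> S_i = -7.33*0.25^i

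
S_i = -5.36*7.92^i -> [-5.36, -42.45, -336.21, -2662.81, -21089.46]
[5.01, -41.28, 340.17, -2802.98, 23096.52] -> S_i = 5.01*(-8.24)^i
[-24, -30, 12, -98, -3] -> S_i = Random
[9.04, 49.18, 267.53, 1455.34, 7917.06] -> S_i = 9.04*5.44^i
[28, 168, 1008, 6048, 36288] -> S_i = 28*6^i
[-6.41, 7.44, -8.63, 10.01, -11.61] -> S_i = -6.41*(-1.16)^i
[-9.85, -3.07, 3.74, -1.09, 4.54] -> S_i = Random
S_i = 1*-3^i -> [1, -3, 9, -27, 81]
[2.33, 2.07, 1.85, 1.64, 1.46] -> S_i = 2.33*0.89^i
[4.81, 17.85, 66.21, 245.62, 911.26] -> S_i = 4.81*3.71^i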